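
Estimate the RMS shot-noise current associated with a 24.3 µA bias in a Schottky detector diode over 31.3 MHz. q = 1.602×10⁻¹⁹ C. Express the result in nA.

I_n = √(2qI·B)
2qI·B = 2 × 1.602×10⁻¹⁹ × 2.43×10⁻⁵ × 3.13×10⁷ = 2.44×10⁻¹⁶ A²
I_n = √(2.44×10⁻¹⁶) = 1.56×10⁻⁸ A = 15.6 nA

15.6 nA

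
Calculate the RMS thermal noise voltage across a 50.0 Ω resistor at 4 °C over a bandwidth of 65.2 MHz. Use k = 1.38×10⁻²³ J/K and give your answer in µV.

7.06 µV

T = 4 °C + 273.15 = 277.15 K
V_n = √(4kTRB)
4kTRB = 4 × 1.38×10⁻²³ × 277.15 × 5.00×10¹ × 6.52×10⁷ = 4.99×10⁻¹¹ V²
V_n = √(4.99×10⁻¹¹) = 7.06×10⁻⁶ V = 7.06 µV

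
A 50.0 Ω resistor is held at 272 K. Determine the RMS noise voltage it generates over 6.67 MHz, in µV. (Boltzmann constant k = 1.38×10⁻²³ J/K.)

V_n = √(4kTRB)
4kTRB = 4 × 1.38×10⁻²³ × 272 × 5.00×10¹ × 6.67×10⁶ = 5.01×10⁻¹² V²
V_n = √(5.01×10⁻¹²) = 2.24×10⁻⁶ V = 2.24 µV

2.24 µV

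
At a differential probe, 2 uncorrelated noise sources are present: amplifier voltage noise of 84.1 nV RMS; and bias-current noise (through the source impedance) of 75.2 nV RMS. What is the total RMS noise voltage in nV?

Uncorrelated sources add in power (mean-square): V_tot = √(ΣV_i²)
V_tot = √[(8.41×10⁻⁸)² + (7.52×10⁻⁸)²] = 1.13×10⁻⁷ V = 113 nV

113 nV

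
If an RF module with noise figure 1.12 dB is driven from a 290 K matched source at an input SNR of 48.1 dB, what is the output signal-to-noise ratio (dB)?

By definition F = SNR_in/SNR_out, so in dB: SNR_out = SNR_in − NF
SNR_out = 48.1 − 1.12 = 46.98 dB

46.98 dB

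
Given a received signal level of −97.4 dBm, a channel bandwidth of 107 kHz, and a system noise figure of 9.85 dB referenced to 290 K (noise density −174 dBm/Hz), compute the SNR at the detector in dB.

Noise floor: N = −174 + 10 log₁₀(B) + NF
10 log₁₀(1.07×10⁵) = 50.29 dB
N = −174 + 50.29 + 9.85 = −113.86 dBm
SNR = P_sig − N = −97.4 − (−113.86) = 16.46 dB → 16.5 dB

16.5 dB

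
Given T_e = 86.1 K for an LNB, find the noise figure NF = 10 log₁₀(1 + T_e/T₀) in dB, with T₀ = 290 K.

F = 1 + T_e/T₀ = 1 + 86.1/290 = 1.2969
NF = 10 log₁₀(1.2969) = 1.13 dB

1.13 dB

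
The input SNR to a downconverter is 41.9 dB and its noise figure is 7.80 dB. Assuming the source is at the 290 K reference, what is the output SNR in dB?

34.10 dB

By definition F = SNR_in/SNR_out, so in dB: SNR_out = SNR_in − NF
SNR_out = 41.9 − 7.80 = 34.10 dB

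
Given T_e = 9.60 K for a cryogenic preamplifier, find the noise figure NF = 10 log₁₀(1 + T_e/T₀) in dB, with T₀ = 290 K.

F = 1 + T_e/T₀ = 1 + 9.60/290 = 1.0331
NF = 10 log₁₀(1.0331) = 0.141 dB

0.141 dB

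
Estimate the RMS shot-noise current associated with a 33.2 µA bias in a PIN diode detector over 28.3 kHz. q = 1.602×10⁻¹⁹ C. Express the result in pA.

549 pA

I_n = √(2qI·B)
2qI·B = 2 × 1.602×10⁻¹⁹ × 3.32×10⁻⁵ × 2.83×10⁴ = 3.01×10⁻¹⁹ A²
I_n = √(3.01×10⁻¹⁹) = 5.49×10⁻¹⁰ A = 549 pA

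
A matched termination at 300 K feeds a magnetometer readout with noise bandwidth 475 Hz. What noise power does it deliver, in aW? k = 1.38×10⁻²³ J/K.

P_n = kTB = 1.38×10⁻²³ × 300 × 4.75×10² = 1.97×10⁻¹⁸ W = 1.97 aW

1.97 aW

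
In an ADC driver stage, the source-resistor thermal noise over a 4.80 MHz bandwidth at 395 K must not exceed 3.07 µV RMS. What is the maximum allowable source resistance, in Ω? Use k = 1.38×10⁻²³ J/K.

90.1 Ω

Johnson–Nyquist: V_n = √(4kTRB) ⇒ R = V_n² / (4kTB)
4kTB = 4 × 1.38×10⁻²³ × 395 × 4.80×10⁶ = 1.05×10⁻¹³
R = (3.07×10⁻⁶)² / 1.05×10⁻¹³ = 9.01×10¹ Ω = 90.1 Ω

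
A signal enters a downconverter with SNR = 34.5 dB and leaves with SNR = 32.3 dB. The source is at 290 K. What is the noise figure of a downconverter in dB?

2.2 dB

NF (dB) = SNR_in(dB) − SNR_out(dB) when the source is at T₀
NF = 34.5 − 32.3 = 2.2 dB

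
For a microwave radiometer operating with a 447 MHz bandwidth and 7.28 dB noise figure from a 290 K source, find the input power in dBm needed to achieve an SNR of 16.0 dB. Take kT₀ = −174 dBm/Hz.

−64.2 dBm

Sensitivity = −174 + 10 log₁₀(B) + NF + SNR_min
= −174 + 86.5 + 7.28 + 16.0
= −64.22 dBm → −64.2 dBm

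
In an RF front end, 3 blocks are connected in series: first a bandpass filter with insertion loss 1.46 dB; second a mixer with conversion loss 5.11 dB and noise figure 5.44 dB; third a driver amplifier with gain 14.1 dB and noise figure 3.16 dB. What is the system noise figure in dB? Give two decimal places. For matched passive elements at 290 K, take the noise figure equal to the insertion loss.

9.89 dB

Convert to linear (a loss of L dB is a gain of −L dB): F_i = 10^(NF_i/10), G_i = 10^(G_i,dB/10)
  Stage 1: F_1 = 10^(1.46/10) = 1.400, G_1 = 10^(−1.46/10) = 0.7145
  Stage 2: F_2 = 10^(5.44/10) = 3.499, G_2 = 10^(−5.11/10) = 0.3083
  Stage 3: F_3 = 10^(3.16/10) = 2.070, G_3 = 10^(14.1/10) = 25.70
Friis cascade:
  F = 1.400 + (3.499 − 1)/0.7145 + (2.070 − 1)/0.2203 = 9.756
NF = 10 log₁₀(9.756) = 9.89 dB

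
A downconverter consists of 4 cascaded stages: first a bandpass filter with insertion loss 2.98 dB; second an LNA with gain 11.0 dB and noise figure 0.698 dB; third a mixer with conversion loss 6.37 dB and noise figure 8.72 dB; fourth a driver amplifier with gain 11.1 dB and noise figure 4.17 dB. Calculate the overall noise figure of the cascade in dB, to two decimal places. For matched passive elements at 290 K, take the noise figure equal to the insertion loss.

6.49 dB

Convert to linear (a loss of L dB is a gain of −L dB): F_i = 10^(NF_i/10), G_i = 10^(G_i,dB/10)
  Stage 1: F_1 = 10^(2.98/10) = 1.986, G_1 = 10^(−2.98/10) = 0.5035
  Stage 2: F_2 = 10^(0.698/10) = 1.174, G_2 = 10^(11.0/10) = 12.59
  Stage 3: F_3 = 10^(8.72/10) = 7.447, G_3 = 10^(−6.37/10) = 0.2307
  Stage 4: F_4 = 10^(4.17/10) = 2.612, G_4 = 10^(11.1/10) = 12.88
Friis cascade:
  F = 1.986 + (1.174 − 1)/0.5035 + (7.447 − 1)/6.339 + (2.612 − 1)/1.462 = 4.452
NF = 10 log₁₀(4.452) = 6.49 dB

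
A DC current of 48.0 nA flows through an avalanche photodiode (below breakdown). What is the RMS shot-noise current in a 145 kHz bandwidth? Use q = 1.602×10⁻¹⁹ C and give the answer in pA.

I_n = √(2qI·B)
2qI·B = 2 × 1.602×10⁻¹⁹ × 4.80×10⁻⁸ × 1.45×10⁵ = 2.23×10⁻²¹ A²
I_n = √(2.23×10⁻²¹) = 4.72×10⁻¹¹ A = 47.2 pA

47.2 pA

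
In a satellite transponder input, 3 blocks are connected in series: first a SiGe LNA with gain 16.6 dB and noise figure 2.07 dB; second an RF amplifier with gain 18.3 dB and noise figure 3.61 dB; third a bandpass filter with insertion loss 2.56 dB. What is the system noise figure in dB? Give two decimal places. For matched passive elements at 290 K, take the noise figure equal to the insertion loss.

2.15 dB

Convert to linear (a loss of L dB is a gain of −L dB): F_i = 10^(NF_i/10), G_i = 10^(G_i,dB/10)
  Stage 1: F_1 = 10^(2.07/10) = 1.611, G_1 = 10^(16.6/10) = 45.71
  Stage 2: F_2 = 10^(3.61/10) = 2.296, G_2 = 10^(18.3/10) = 67.61
  Stage 3: F_3 = 10^(2.56/10) = 1.803, G_3 = 10^(−2.56/10) = 0.5546
Friis cascade:
  F = 1.611 + (2.296 − 1)/45.71 + (1.803 − 1)/3090 = 1.639
NF = 10 log₁₀(1.639) = 2.15 dB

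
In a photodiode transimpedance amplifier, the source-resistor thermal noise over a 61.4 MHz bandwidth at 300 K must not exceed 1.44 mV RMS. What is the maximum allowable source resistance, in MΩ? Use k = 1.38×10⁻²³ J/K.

Johnson–Nyquist: V_n = √(4kTRB) ⇒ R = V_n² / (4kTB)
4kTB = 4 × 1.38×10⁻²³ × 300 × 6.14×10⁷ = 1.02×10⁻¹²
R = (1.44×10⁻³)² / 1.02×10⁻¹² = 2.04×10⁶ Ω = 2.04 MΩ

2.04 MΩ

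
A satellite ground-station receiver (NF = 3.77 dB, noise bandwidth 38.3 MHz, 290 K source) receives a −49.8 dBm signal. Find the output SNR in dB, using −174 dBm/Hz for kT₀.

44.6 dB

Noise floor: N = −174 + 10 log₁₀(B) + NF
10 log₁₀(3.83×10⁷) = 75.83 dB
N = −174 + 75.83 + 3.77 = −94.40 dBm
SNR = P_sig − N = −49.8 − (−94.40) = 44.60 dB → 44.6 dB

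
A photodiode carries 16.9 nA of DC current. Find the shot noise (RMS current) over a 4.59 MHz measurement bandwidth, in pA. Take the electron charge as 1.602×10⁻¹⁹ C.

I_n = √(2qI·B)
2qI·B = 2 × 1.602×10⁻¹⁹ × 1.69×10⁻⁸ × 4.59×10⁶ = 2.49×10⁻²⁰ A²
I_n = √(2.49×10⁻²⁰) = 1.58×10⁻¹⁰ A = 158 pA

158 pA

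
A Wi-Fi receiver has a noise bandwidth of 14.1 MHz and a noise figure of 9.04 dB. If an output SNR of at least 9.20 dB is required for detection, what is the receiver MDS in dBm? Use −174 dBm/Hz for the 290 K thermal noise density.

Sensitivity = −174 + 10 log₁₀(B) + NF + SNR_min
= −174 + 71.49 + 9.04 + 9.20
= −84.27 dBm → −84.3 dBm

−84.3 dBm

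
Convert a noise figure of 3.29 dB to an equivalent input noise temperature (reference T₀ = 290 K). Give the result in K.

F = 10^(3.29/10) = 2.13304
T_e = (F − 1)·T₀ = (2.13304 − 1) × 290 = 329 K

329 K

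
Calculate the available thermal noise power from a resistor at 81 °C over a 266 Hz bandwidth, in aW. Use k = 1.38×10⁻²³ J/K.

T = 81 °C + 273.15 = 354.15 K
P_n = kTB = 1.38×10⁻²³ × 354.15 × 2.66×10² = 1.30×10⁻¹⁸ W = 1.30 aW

1.30 aW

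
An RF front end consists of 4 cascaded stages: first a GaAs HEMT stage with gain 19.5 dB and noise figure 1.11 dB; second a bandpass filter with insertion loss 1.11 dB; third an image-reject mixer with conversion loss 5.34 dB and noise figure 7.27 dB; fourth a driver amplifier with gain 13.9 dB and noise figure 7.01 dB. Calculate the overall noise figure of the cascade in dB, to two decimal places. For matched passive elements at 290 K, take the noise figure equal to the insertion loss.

1.92 dB

Convert to linear (a loss of L dB is a gain of −L dB): F_i = 10^(NF_i/10), G_i = 10^(G_i,dB/10)
  Stage 1: F_1 = 10^(1.11/10) = 1.291, G_1 = 10^(19.5/10) = 89.13
  Stage 2: F_2 = 10^(1.11/10) = 1.291, G_2 = 10^(−1.11/10) = 0.7745
  Stage 3: F_3 = 10^(7.27/10) = 5.333, G_3 = 10^(−5.34/10) = 0.2924
  Stage 4: F_4 = 10^(7.01/10) = 5.023, G_4 = 10^(13.9/10) = 24.55
Friis cascade:
  F = 1.291 + (1.291 − 1)/89.13 + (5.333 − 1)/69.02 + (5.023 − 1)/20.18 = 1.557
NF = 10 log₁₀(1.557) = 1.92 dB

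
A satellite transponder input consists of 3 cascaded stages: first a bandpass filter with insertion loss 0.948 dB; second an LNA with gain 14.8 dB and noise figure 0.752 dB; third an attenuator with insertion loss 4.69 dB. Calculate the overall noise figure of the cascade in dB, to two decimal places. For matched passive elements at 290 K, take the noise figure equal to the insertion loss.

1.93 dB

Convert to linear (a loss of L dB is a gain of −L dB): F_i = 10^(NF_i/10), G_i = 10^(G_i,dB/10)
  Stage 1: F_1 = 10^(0.948/10) = 1.244, G_1 = 10^(−0.948/10) = 0.8039
  Stage 2: F_2 = 10^(0.752/10) = 1.189, G_2 = 10^(14.8/10) = 30.20
  Stage 3: F_3 = 10^(4.69/10) = 2.944, G_3 = 10^(−4.69/10) = 0.3396
Friis cascade:
  F = 1.244 + (1.189 − 1)/0.8039 + (2.944 − 1)/24.28 = 1.559
NF = 10 log₁₀(1.559) = 1.93 dB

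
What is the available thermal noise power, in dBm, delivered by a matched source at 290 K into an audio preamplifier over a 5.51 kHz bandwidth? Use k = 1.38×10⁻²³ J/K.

−136.6 dBm

P_n = kTB = 1.38×10⁻²³ × 290 × 5.51×10³ = 2.21×10⁻¹⁷ W
In dBm: 10 log₁₀(2.21×10⁻¹⁷ / 10⁻³) = −136.6 dBm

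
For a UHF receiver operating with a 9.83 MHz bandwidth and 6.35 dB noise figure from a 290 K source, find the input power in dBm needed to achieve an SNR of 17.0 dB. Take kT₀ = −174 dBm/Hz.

Sensitivity = −174 + 10 log₁₀(B) + NF + SNR_min
= −174 + 69.93 + 6.35 + 17.0
= −80.72 dBm → −80.7 dBm

−80.7 dBm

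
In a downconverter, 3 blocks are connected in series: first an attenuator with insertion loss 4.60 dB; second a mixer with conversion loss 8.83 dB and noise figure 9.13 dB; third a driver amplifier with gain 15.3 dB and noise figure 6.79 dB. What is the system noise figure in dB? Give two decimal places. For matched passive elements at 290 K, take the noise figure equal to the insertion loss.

20.28 dB

Convert to linear (a loss of L dB is a gain of −L dB): F_i = 10^(NF_i/10), G_i = 10^(G_i,dB/10)
  Stage 1: F_1 = 10^(4.60/10) = 2.884, G_1 = 10^(−4.60/10) = 0.3467
  Stage 2: F_2 = 10^(9.13/10) = 8.185, G_2 = 10^(−8.83/10) = 0.1309
  Stage 3: F_3 = 10^(6.79/10) = 4.775, G_3 = 10^(15.3/10) = 33.88
Friis cascade:
  F = 2.884 + (8.185 − 1)/0.3467 + (4.775 − 1)/0.04539 = 106.8
NF = 10 log₁₀(106.8) = 20.28 dB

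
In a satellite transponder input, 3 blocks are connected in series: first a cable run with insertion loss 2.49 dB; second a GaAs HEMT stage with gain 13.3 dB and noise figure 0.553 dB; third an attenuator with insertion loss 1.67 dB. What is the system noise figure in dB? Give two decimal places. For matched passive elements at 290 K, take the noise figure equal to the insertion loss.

3.13 dB

Convert to linear (a loss of L dB is a gain of −L dB): F_i = 10^(NF_i/10), G_i = 10^(G_i,dB/10)
  Stage 1: F_1 = 10^(2.49/10) = 1.774, G_1 = 10^(−2.49/10) = 0.5636
  Stage 2: F_2 = 10^(0.553/10) = 1.136, G_2 = 10^(13.3/10) = 21.38
  Stage 3: F_3 = 10^(1.67/10) = 1.469, G_3 = 10^(−1.67/10) = 0.6808
Friis cascade:
  F = 1.774 + (1.136 − 1)/0.5636 + (1.469 − 1)/12.05 = 2.054
NF = 10 log₁₀(2.054) = 3.13 dB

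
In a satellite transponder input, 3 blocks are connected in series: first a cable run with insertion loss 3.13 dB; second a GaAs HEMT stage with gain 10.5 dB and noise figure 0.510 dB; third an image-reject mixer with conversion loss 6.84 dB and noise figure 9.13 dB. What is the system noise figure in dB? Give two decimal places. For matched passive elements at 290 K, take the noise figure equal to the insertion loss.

Convert to linear (a loss of L dB is a gain of −L dB): F_i = 10^(NF_i/10), G_i = 10^(G_i,dB/10)
  Stage 1: F_1 = 10^(3.13/10) = 2.056, G_1 = 10^(−3.13/10) = 0.4864
  Stage 2: F_2 = 10^(0.510/10) = 1.125, G_2 = 10^(10.5/10) = 11.22
  Stage 3: F_3 = 10^(9.13/10) = 8.185, G_3 = 10^(−6.84/10) = 0.2070
Friis cascade:
  F = 2.056 + (1.125 − 1)/0.4864 + (8.185 − 1)/5.458 = 3.629
NF = 10 log₁₀(3.629) = 5.60 dB

5.60 dB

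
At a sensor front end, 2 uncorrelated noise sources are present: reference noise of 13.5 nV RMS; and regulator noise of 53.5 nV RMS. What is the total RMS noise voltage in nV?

Uncorrelated sources add in power (mean-square): V_tot = √(ΣV_i²)
V_tot = √[(1.35×10⁻⁸)² + (5.35×10⁻⁸)²] = 5.52×10⁻⁸ V = 55.2 nV

55.2 nV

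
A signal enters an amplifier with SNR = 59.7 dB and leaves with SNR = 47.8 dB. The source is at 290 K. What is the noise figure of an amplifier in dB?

NF (dB) = SNR_in(dB) − SNR_out(dB) when the source is at T₀
NF = 59.7 − 47.8 = 11.9 dB

11.9 dB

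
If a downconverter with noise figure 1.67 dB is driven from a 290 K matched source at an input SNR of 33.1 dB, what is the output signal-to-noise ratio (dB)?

31.43 dB

By definition F = SNR_in/SNR_out, so in dB: SNR_out = SNR_in − NF
SNR_out = 33.1 − 1.67 = 31.43 dB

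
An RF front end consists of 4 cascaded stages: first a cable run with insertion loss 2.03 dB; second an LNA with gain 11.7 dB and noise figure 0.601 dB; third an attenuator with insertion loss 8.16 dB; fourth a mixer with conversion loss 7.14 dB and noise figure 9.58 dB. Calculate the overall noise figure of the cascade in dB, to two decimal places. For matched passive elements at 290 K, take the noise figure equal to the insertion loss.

9.10 dB

Convert to linear (a loss of L dB is a gain of −L dB): F_i = 10^(NF_i/10), G_i = 10^(G_i,dB/10)
  Stage 1: F_1 = 10^(2.03/10) = 1.596, G_1 = 10^(−2.03/10) = 0.6266
  Stage 2: F_2 = 10^(0.601/10) = 1.148, G_2 = 10^(11.7/10) = 14.79
  Stage 3: F_3 = 10^(8.16/10) = 6.546, G_3 = 10^(−8.16/10) = 0.1528
  Stage 4: F_4 = 10^(9.58/10) = 9.078, G_4 = 10^(−7.14/10) = 0.1932
Friis cascade:
  F = 1.596 + (1.148 − 1)/0.6266 + (6.546 − 1)/9.268 + (9.078 − 1)/1.416 = 8.137
NF = 10 log₁₀(8.137) = 9.10 dB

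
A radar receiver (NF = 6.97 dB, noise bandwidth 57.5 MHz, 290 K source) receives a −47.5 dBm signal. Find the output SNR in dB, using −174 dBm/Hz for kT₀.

Noise floor: N = −174 + 10 log₁₀(B) + NF
10 log₁₀(5.75×10⁷) = 77.6 dB
N = −174 + 77.6 + 6.97 = −89.43 dBm
SNR = P_sig − N = −47.5 − (−89.43) = 41.93 dB → 41.9 dB

41.9 dB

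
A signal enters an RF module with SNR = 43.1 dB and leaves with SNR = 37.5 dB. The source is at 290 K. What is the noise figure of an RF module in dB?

NF (dB) = SNR_in(dB) − SNR_out(dB) when the source is at T₀
NF = 43.1 − 37.5 = 5.6 dB

5.6 dB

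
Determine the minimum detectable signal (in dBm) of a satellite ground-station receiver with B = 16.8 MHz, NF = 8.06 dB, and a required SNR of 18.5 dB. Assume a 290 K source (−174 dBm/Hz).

Sensitivity = −174 + 10 log₁₀(B) + NF + SNR_min
= −174 + 72.25 + 8.06 + 18.5
= −75.19 dBm → −75.2 dBm

−75.2 dBm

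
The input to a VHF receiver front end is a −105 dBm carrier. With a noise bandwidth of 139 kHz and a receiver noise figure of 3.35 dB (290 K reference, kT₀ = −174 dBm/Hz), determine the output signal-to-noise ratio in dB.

Noise floor: N = −174 + 10 log₁₀(B) + NF
10 log₁₀(1.39×10⁵) = 51.43 dB
N = −174 + 51.43 + 3.35 = −119.22 dBm
SNR = P_sig − N = −105 − (−119.22) = 14.22 dB → 14.2 dB

14.2 dB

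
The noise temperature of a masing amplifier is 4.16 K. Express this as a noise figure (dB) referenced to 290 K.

F = 1 + T_e/T₀ = 1 + 4.16/290 = 1.01434
NF = 10 log₁₀(1.01434) = 0.062 dB

0.062 dB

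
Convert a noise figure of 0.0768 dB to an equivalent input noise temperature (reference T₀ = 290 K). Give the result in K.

F = 10^(0.0768/10) = 1.01784
T_e = (F − 1)·T₀ = (1.01784 − 1) × 290 = 5.17 K

5.17 K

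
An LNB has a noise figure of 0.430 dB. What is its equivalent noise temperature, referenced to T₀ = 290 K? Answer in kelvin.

30.2 K

F = 10^(0.430/10) = 1.10408
T_e = (F − 1)·T₀ = (1.10408 − 1) × 290 = 30.2 K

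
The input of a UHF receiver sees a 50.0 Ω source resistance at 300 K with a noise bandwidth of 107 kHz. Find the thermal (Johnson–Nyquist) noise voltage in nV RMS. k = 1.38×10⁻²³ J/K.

298 nV

V_n = √(4kTRB)
4kTRB = 4 × 1.38×10⁻²³ × 300 × 5.00×10¹ × 1.07×10⁵ = 8.86×10⁻¹⁴ V²
V_n = √(8.86×10⁻¹⁴) = 2.98×10⁻⁷ V = 298 nV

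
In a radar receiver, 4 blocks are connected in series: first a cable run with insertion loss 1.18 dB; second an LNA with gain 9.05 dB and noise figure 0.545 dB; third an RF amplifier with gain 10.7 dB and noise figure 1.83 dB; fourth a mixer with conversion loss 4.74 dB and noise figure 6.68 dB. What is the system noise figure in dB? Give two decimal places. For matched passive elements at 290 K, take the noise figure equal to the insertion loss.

2.11 dB

Convert to linear (a loss of L dB is a gain of −L dB): F_i = 10^(NF_i/10), G_i = 10^(G_i,dB/10)
  Stage 1: F_1 = 10^(1.18/10) = 1.312, G_1 = 10^(−1.18/10) = 0.7621
  Stage 2: F_2 = 10^(0.545/10) = 1.134, G_2 = 10^(9.05/10) = 8.035
  Stage 3: F_3 = 10^(1.83/10) = 1.524, G_3 = 10^(10.7/10) = 11.75
  Stage 4: F_4 = 10^(6.68/10) = 4.656, G_4 = 10^(−4.74/10) = 0.3357
Friis cascade:
  F = 1.312 + (1.134 − 1)/0.7621 + (1.524 − 1)/6.124 + (4.656 − 1)/71.94 = 1.624
NF = 10 log₁₀(1.624) = 2.11 dB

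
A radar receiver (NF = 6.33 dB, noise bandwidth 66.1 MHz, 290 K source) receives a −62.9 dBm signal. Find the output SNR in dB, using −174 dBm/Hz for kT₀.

Noise floor: N = −174 + 10 log₁₀(B) + NF
10 log₁₀(6.61×10⁷) = 78.2 dB
N = −174 + 78.2 + 6.33 = −89.47 dBm
SNR = P_sig − N = −62.9 − (−89.47) = 26.57 dB → 26.6 dB

26.6 dB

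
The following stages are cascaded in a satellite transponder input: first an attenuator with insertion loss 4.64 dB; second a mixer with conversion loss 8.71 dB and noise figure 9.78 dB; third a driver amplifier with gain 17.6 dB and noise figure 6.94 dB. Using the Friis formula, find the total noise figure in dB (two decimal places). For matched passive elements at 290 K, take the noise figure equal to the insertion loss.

20.53 dB

Convert to linear (a loss of L dB is a gain of −L dB): F_i = 10^(NF_i/10), G_i = 10^(G_i,dB/10)
  Stage 1: F_1 = 10^(4.64/10) = 2.911, G_1 = 10^(−4.64/10) = 0.3436
  Stage 2: F_2 = 10^(9.78/10) = 9.506, G_2 = 10^(−8.71/10) = 0.1346
  Stage 3: F_3 = 10^(6.94/10) = 4.943, G_3 = 10^(17.6/10) = 57.54
Friis cascade:
  F = 2.911 + (9.506 − 1)/0.3436 + (4.943 − 1)/0.04624 = 112.9
NF = 10 log₁₀(112.9) = 20.53 dB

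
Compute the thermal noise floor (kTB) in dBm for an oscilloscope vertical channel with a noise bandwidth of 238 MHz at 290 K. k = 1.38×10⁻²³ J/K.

−90.2 dBm

P_n = kTB = 1.38×10⁻²³ × 290 × 2.38×10⁸ = 9.52×10⁻¹³ W
In dBm: 10 log₁₀(9.52×10⁻¹³ / 10⁻³) = −90.2 dBm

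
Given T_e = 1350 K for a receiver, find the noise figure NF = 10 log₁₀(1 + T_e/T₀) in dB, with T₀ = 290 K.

7.52 dB

F = 1 + T_e/T₀ = 1 + 1350/290 = 5.65517
NF = 10 log₁₀(5.65517) = 7.52 dB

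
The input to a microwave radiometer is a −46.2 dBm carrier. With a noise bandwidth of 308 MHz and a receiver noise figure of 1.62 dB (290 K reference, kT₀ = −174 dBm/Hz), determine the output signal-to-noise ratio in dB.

Noise floor: N = −174 + 10 log₁₀(B) + NF
10 log₁₀(3.08×10⁸) = 84.89 dB
N = −174 + 84.89 + 1.62 = −87.49 dBm
SNR = P_sig − N = −46.2 − (−87.49) = 41.29 dB → 41.3 dB

41.3 dB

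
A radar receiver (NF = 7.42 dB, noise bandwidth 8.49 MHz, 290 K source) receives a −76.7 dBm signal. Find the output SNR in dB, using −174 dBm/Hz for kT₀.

Noise floor: N = −174 + 10 log₁₀(B) + NF
10 log₁₀(8.49×10⁶) = 69.29 dB
N = −174 + 69.29 + 7.42 = −97.29 dBm
SNR = P_sig − N = −76.7 − (−97.29) = 20.59 dB → 20.6 dB

20.6 dB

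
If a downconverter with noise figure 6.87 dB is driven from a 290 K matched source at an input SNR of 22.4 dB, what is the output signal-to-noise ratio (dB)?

15.53 dB

By definition F = SNR_in/SNR_out, so in dB: SNR_out = SNR_in − NF
SNR_out = 22.4 − 6.87 = 15.53 dB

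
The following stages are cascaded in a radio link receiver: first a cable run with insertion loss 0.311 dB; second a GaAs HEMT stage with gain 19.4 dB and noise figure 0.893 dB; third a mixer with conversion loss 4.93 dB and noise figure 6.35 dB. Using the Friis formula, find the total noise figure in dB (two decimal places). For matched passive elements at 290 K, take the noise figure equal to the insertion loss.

Convert to linear (a loss of L dB is a gain of −L dB): F_i = 10^(NF_i/10), G_i = 10^(G_i,dB/10)
  Stage 1: F_1 = 10^(0.311/10) = 1.074, G_1 = 10^(−0.311/10) = 0.9309
  Stage 2: F_2 = 10^(0.893/10) = 1.228, G_2 = 10^(19.4/10) = 87.10
  Stage 3: F_3 = 10^(6.35/10) = 4.315, G_3 = 10^(−4.93/10) = 0.3214
Friis cascade:
  F = 1.074 + (1.228 − 1)/0.9309 + (4.315 − 1)/81.08 = 1.360
NF = 10 log₁₀(1.360) = 1.34 dB

1.34 dB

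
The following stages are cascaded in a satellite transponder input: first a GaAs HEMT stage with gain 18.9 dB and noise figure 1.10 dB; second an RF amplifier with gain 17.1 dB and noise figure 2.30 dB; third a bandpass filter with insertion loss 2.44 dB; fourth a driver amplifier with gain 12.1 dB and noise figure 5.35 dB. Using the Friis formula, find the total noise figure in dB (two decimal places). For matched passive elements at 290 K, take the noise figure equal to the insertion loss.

1.13 dB

Convert to linear (a loss of L dB is a gain of −L dB): F_i = 10^(NF_i/10), G_i = 10^(G_i,dB/10)
  Stage 1: F_1 = 10^(1.10/10) = 1.288, G_1 = 10^(18.9/10) = 77.62
  Stage 2: F_2 = 10^(2.30/10) = 1.698, G_2 = 10^(17.1/10) = 51.29
  Stage 3: F_3 = 10^(2.44/10) = 1.754, G_3 = 10^(−2.44/10) = 0.5702
  Stage 4: F_4 = 10^(5.35/10) = 3.428, G_4 = 10^(12.1/10) = 16.22
Friis cascade:
  F = 1.288 + (1.698 − 1)/77.62 + (1.754 − 1)/3981 + (3.428 − 1)/2270 = 1.299
NF = 10 log₁₀(1.299) = 1.13 dB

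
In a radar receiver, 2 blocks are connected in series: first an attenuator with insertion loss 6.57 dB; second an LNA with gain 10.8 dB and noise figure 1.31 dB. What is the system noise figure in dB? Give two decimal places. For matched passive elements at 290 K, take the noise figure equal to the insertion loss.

7.88 dB

Convert to linear (a loss of L dB is a gain of −L dB): F_i = 10^(NF_i/10), G_i = 10^(G_i,dB/10)
  Stage 1: F_1 = 10^(6.57/10) = 4.539, G_1 = 10^(−6.57/10) = 0.2203
  Stage 2: F_2 = 10^(1.31/10) = 1.352, G_2 = 10^(10.8/10) = 12.02
Friis cascade:
  F = 4.539 + (1.352 − 1)/0.2203 = 6.138
NF = 10 log₁₀(6.138) = 7.88 dB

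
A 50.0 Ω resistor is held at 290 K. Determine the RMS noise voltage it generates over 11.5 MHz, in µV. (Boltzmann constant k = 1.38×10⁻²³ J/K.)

V_n = √(4kTRB)
4kTRB = 4 × 1.38×10⁻²³ × 290 × 5.00×10¹ × 1.15×10⁷ = 9.20×10⁻¹² V²
V_n = √(9.20×10⁻¹²) = 3.03×10⁻⁶ V = 3.03 µV

3.03 µV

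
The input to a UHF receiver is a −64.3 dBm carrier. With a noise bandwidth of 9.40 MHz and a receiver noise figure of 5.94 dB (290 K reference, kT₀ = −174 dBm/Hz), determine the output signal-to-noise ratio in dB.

Noise floor: N = −174 + 10 log₁₀(B) + NF
10 log₁₀(9.40×10⁶) = 69.73 dB
N = −174 + 69.73 + 5.94 = −98.33 dBm
SNR = P_sig − N = −64.3 − (−98.33) = 34.03 dB → 34.0 dB

34.0 dB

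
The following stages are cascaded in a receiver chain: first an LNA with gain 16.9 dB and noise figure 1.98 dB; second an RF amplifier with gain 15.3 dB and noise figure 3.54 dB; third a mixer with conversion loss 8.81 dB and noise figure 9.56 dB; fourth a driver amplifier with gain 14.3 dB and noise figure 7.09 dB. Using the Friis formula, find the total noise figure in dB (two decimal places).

2.11 dB

Convert to linear (a loss of L dB is a gain of −L dB): F_i = 10^(NF_i/10), G_i = 10^(G_i,dB/10)
  Stage 1: F_1 = 10^(1.98/10) = 1.578, G_1 = 10^(16.9/10) = 48.98
  Stage 2: F_2 = 10^(3.54/10) = 2.259, G_2 = 10^(15.3/10) = 33.88
  Stage 3: F_3 = 10^(9.56/10) = 9.036, G_3 = 10^(−8.81/10) = 0.1315
  Stage 4: F_4 = 10^(7.09/10) = 5.117, G_4 = 10^(14.3/10) = 26.92
Friis cascade:
  F = 1.578 + (2.259 − 1)/48.98 + (9.036 − 1)/1660 + (5.117 − 1)/218.3 = 1.627
NF = 10 log₁₀(1.627) = 2.11 dB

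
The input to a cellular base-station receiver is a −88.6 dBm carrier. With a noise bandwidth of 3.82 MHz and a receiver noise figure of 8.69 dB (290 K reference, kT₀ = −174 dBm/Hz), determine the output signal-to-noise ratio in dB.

10.9 dB

Noise floor: N = −174 + 10 log₁₀(B) + NF
10 log₁₀(3.82×10⁶) = 65.82 dB
N = −174 + 65.82 + 8.69 = −99.49 dBm
SNR = P_sig − N = −88.6 − (−99.49) = 10.89 dB → 10.9 dB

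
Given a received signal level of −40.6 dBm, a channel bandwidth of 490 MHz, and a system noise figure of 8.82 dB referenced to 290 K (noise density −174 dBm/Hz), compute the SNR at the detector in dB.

Noise floor: N = −174 + 10 log₁₀(B) + NF
10 log₁₀(4.90×10⁸) = 86.9 dB
N = −174 + 86.9 + 8.82 = −78.28 dBm
SNR = P_sig − N = −40.6 − (−78.28) = 37.68 dB → 37.7 dB

37.7 dB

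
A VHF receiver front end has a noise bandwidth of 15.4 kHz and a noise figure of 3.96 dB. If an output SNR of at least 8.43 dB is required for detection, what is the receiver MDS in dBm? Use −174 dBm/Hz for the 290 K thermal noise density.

−119.7 dBm

Sensitivity = −174 + 10 log₁₀(B) + NF + SNR_min
= −174 + 41.88 + 3.96 + 8.43
= −119.73 dBm → −119.7 dBm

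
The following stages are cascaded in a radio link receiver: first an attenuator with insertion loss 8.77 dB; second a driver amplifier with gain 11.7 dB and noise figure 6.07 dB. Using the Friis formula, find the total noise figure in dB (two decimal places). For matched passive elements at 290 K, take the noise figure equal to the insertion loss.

Convert to linear (a loss of L dB is a gain of −L dB): F_i = 10^(NF_i/10), G_i = 10^(G_i,dB/10)
  Stage 1: F_1 = 10^(8.77/10) = 7.534, G_1 = 10^(−8.77/10) = 0.1327
  Stage 2: F_2 = 10^(6.07/10) = 4.046, G_2 = 10^(11.7/10) = 14.79
Friis cascade:
  F = 7.534 + (4.046 − 1)/0.1327 = 30.48
NF = 10 log₁₀(30.48) = 14.84 dB

14.84 dB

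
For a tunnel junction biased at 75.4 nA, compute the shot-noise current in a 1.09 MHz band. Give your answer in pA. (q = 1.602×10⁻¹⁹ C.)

I_n = √(2qI·B)
2qI·B = 2 × 1.602×10⁻¹⁹ × 7.54×10⁻⁸ × 1.09×10⁶ = 2.63×10⁻²⁰ A²
I_n = √(2.63×10⁻²⁰) = 1.62×10⁻¹⁰ A = 162 pA

162 pA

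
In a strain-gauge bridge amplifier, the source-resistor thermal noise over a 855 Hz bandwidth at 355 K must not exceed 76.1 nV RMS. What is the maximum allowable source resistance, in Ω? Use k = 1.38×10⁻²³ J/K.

346 Ω

Johnson–Nyquist: V_n = √(4kTRB) ⇒ R = V_n² / (4kTB)
4kTB = 4 × 1.38×10⁻²³ × 355 × 8.55×10² = 1.68×10⁻¹⁷
R = (7.61×10⁻⁸)² / 1.68×10⁻¹⁷ = 3.46×10² Ω = 346 Ω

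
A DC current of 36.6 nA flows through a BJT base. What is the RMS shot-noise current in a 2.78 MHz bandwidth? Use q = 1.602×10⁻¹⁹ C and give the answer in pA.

181 pA

I_n = √(2qI·B)
2qI·B = 2 × 1.602×10⁻¹⁹ × 3.66×10⁻⁸ × 2.78×10⁶ = 3.26×10⁻²⁰ A²
I_n = √(3.26×10⁻²⁰) = 1.81×10⁻¹⁰ A = 181 pA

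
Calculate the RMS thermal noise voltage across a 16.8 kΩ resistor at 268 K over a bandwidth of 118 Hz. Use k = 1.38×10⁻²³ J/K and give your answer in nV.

171 nV

V_n = √(4kTRB)
4kTRB = 4 × 1.38×10⁻²³ × 268 × 1.68×10⁴ × 1.18×10² = 2.93×10⁻¹⁴ V²
V_n = √(2.93×10⁻¹⁴) = 1.71×10⁻⁷ V = 171 nV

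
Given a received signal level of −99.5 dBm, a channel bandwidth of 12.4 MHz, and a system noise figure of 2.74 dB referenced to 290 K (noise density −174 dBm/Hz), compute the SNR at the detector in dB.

Noise floor: N = −174 + 10 log₁₀(B) + NF
10 log₁₀(1.24×10⁷) = 70.93 dB
N = −174 + 70.93 + 2.74 = −100.33 dBm
SNR = P_sig − N = −99.5 − (−100.33) = 0.83 dB → 0.8 dB

0.8 dB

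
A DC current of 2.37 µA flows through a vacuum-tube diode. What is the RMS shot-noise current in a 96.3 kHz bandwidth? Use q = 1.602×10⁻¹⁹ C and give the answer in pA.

270 pA

I_n = √(2qI·B)
2qI·B = 2 × 1.602×10⁻¹⁹ × 2.37×10⁻⁶ × 9.63×10⁴ = 7.31×10⁻²⁰ A²
I_n = √(7.31×10⁻²⁰) = 2.70×10⁻¹⁰ A = 270 pA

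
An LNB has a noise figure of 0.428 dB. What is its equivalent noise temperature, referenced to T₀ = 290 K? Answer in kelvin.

F = 10^(0.428/10) = 1.10357
T_e = (F − 1)·T₀ = (1.10357 − 1) × 290 = 30.0 K

30.0 K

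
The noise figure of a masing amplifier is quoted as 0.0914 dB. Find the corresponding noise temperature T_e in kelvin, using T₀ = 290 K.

F = 10^(0.0914/10) = 1.02127
T_e = (F − 1)·T₀ = (1.02127 − 1) × 290 = 6.17 K

6.17 K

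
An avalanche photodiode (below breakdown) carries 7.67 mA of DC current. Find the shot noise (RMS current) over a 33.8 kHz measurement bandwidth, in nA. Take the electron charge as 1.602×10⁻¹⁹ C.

I_n = √(2qI·B)
2qI·B = 2 × 1.602×10⁻¹⁹ × 7.67×10⁻³ × 3.38×10⁴ = 8.31×10⁻¹⁷ A²
I_n = √(8.31×10⁻¹⁷) = 9.11×10⁻⁹ A = 9.11 nA

9.11 nA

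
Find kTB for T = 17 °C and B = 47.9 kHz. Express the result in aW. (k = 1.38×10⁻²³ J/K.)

T = 17 °C + 273.15 = 290.15 K
P_n = kTB = 1.38×10⁻²³ × 290.15 × 4.79×10⁴ = 1.92×10⁻¹⁶ W = 192 aW

192 aW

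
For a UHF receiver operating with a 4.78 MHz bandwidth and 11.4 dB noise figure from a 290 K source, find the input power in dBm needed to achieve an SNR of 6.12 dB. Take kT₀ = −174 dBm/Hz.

Sensitivity = −174 + 10 log₁₀(B) + NF + SNR_min
= −174 + 66.79 + 11.4 + 6.12
= −89.69 dBm → −89.7 dBm

−89.7 dBm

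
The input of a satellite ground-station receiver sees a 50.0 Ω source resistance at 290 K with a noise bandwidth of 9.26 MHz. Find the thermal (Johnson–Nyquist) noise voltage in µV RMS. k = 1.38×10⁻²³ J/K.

V_n = √(4kTRB)
4kTRB = 4 × 1.38×10⁻²³ × 290 × 5.00×10¹ × 9.26×10⁶ = 7.41×10⁻¹² V²
V_n = √(7.41×10⁻¹²) = 2.72×10⁻⁶ V = 2.72 µV

2.72 µV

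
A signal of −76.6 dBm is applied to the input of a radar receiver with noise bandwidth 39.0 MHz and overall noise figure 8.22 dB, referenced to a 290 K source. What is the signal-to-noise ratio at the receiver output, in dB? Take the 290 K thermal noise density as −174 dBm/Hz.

13.3 dB

Noise floor: N = −174 + 10 log₁₀(B) + NF
10 log₁₀(3.90×10⁷) = 75.91 dB
N = −174 + 75.91 + 8.22 = −89.87 dBm
SNR = P_sig − N = −76.6 − (−89.87) = 13.27 dB → 13.3 dB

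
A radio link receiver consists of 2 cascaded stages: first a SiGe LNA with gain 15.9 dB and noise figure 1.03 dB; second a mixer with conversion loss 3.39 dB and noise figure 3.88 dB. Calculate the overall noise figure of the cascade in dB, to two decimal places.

1.16 dB

Convert to linear (a loss of L dB is a gain of −L dB): F_i = 10^(NF_i/10), G_i = 10^(G_i,dB/10)
  Stage 1: F_1 = 10^(1.03/10) = 1.268, G_1 = 10^(15.9/10) = 38.90
  Stage 2: F_2 = 10^(3.88/10) = 2.443, G_2 = 10^(−3.39/10) = 0.4581
Friis cascade:
  F = 1.268 + (2.443 − 1)/38.90 = 1.305
NF = 10 log₁₀(1.305) = 1.16 dB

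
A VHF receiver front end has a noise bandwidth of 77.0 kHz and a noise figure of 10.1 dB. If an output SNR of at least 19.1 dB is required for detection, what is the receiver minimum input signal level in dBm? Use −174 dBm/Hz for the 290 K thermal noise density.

Sensitivity = −174 + 10 log₁₀(B) + NF + SNR_min
= −174 + 48.86 + 10.1 + 19.1
= −95.94 dBm → −95.9 dBm

−95.9 dBm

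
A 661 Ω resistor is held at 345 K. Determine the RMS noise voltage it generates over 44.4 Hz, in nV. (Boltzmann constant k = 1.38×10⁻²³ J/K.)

23.6 nV

V_n = √(4kTRB)
4kTRB = 4 × 1.38×10⁻²³ × 345 × 6.61×10² × 4.44×10¹ = 5.59×10⁻¹⁶ V²
V_n = √(5.59×10⁻¹⁶) = 2.36×10⁻⁸ V = 23.6 nV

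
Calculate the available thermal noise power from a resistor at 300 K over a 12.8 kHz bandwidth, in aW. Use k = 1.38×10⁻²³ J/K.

53.0 aW

P_n = kTB = 1.38×10⁻²³ × 300 × 1.28×10⁴ = 5.30×10⁻¹⁷ W = 53.0 aW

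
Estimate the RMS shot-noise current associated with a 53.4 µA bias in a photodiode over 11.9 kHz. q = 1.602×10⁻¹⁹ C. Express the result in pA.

I_n = √(2qI·B)
2qI·B = 2 × 1.602×10⁻¹⁹ × 5.34×10⁻⁵ × 1.19×10⁴ = 2.04×10⁻¹⁹ A²
I_n = √(2.04×10⁻¹⁹) = 4.51×10⁻¹⁰ A = 451 pA

451 pA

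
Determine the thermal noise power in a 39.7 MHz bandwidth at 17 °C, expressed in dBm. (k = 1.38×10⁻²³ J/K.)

T = 17 °C + 273.15 = 290.15 K
P_n = kTB = 1.38×10⁻²³ × 290.15 × 3.97×10⁷ = 1.59×10⁻¹³ W
In dBm: 10 log₁₀(1.59×10⁻¹³ / 10⁻³) = −98.0 dBm

−98.0 dBm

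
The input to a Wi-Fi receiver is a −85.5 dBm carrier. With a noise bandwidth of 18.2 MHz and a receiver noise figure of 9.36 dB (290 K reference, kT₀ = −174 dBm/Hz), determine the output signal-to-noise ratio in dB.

6.5 dB

Noise floor: N = −174 + 10 log₁₀(B) + NF
10 log₁₀(1.82×10⁷) = 72.6 dB
N = −174 + 72.6 + 9.36 = −92.04 dBm
SNR = P_sig − N = −85.5 − (−92.04) = 6.54 dB → 6.5 dB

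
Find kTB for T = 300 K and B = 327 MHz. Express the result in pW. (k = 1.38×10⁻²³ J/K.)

1.35 pW

P_n = kTB = 1.38×10⁻²³ × 300 × 3.27×10⁸ = 1.35×10⁻¹² W = 1.35 pW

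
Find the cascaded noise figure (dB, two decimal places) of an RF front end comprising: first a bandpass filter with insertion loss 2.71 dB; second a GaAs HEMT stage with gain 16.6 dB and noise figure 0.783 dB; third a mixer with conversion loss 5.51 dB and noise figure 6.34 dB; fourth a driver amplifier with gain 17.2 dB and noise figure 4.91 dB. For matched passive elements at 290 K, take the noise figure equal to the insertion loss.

4.27 dB

Convert to linear (a loss of L dB is a gain of −L dB): F_i = 10^(NF_i/10), G_i = 10^(G_i,dB/10)
  Stage 1: F_1 = 10^(2.71/10) = 1.866, G_1 = 10^(−2.71/10) = 0.5358
  Stage 2: F_2 = 10^(0.783/10) = 1.198, G_2 = 10^(16.6/10) = 45.71
  Stage 3: F_3 = 10^(6.34/10) = 4.305, G_3 = 10^(−5.51/10) = 0.2812
  Stage 4: F_4 = 10^(4.91/10) = 3.097, G_4 = 10^(17.2/10) = 52.48
Friis cascade:
  F = 1.866 + (1.198 − 1)/0.5358 + (4.305 − 1)/24.49 + (3.097 − 1)/6.887 = 2.675
NF = 10 log₁₀(2.675) = 4.27 dB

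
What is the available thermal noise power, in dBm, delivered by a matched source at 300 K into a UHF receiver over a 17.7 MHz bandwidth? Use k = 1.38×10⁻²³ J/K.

P_n = kTB = 1.38×10⁻²³ × 300 × 1.77×10⁷ = 7.33×10⁻¹⁴ W
In dBm: 10 log₁₀(7.33×10⁻¹⁴ / 10⁻³) = −101.4 dBm

−101.4 dBm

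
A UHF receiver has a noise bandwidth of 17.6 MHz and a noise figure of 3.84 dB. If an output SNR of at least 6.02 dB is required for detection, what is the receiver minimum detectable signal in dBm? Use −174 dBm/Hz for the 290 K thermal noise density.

−91.7 dBm

Sensitivity = −174 + 10 log₁₀(B) + NF + SNR_min
= −174 + 72.46 + 3.84 + 6.02
= −91.68 dBm → −91.7 dBm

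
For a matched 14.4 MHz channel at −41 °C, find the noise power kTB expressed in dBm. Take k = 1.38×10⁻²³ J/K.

−103.4 dBm

T = −41 °C + 273.15 = 232.15 K
P_n = kTB = 1.38×10⁻²³ × 232.15 × 1.44×10⁷ = 4.61×10⁻¹⁴ W
In dBm: 10 log₁₀(4.61×10⁻¹⁴ / 10⁻³) = −103.4 dBm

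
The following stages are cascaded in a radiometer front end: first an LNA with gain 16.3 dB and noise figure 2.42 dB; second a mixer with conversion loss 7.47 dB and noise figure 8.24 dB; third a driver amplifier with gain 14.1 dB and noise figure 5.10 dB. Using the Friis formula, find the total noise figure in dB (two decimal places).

Convert to linear (a loss of L dB is a gain of −L dB): F_i = 10^(NF_i/10), G_i = 10^(G_i,dB/10)
  Stage 1: F_1 = 10^(2.42/10) = 1.746, G_1 = 10^(16.3/10) = 42.66
  Stage 2: F_2 = 10^(8.24/10) = 6.668, G_2 = 10^(−7.47/10) = 0.1791
  Stage 3: F_3 = 10^(5.10/10) = 3.236, G_3 = 10^(14.1/10) = 25.70
Friis cascade:
  F = 1.746 + (6.668 − 1)/42.66 + (3.236 − 1)/7.638 = 2.171
NF = 10 log₁₀(2.171) = 3.37 dB

3.37 dB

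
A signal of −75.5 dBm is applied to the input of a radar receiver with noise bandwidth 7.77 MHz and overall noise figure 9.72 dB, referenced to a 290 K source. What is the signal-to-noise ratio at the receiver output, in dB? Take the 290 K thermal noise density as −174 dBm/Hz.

Noise floor: N = −174 + 10 log₁₀(B) + NF
10 log₁₀(7.77×10⁶) = 68.9 dB
N = −174 + 68.9 + 9.72 = −95.38 dBm
SNR = P_sig − N = −75.5 − (−95.38) = 19.88 dB → 19.9 dB

19.9 dB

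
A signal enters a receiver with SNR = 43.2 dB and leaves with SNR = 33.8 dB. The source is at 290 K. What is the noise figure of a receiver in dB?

NF (dB) = SNR_in(dB) − SNR_out(dB) when the source is at T₀
NF = 43.2 − 33.8 = 9.4 dB

9.4 dB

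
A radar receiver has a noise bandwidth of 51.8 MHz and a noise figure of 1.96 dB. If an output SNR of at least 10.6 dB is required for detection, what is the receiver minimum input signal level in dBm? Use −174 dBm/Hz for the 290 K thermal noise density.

−84.3 dBm

Sensitivity = −174 + 10 log₁₀(B) + NF + SNR_min
= −174 + 77.14 + 1.96 + 10.6
= −84.30 dBm → −84.3 dBm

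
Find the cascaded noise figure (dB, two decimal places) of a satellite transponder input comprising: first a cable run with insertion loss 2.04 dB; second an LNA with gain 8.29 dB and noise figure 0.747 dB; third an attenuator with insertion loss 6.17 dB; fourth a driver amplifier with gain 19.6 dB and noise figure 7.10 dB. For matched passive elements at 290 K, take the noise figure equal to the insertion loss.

Convert to linear (a loss of L dB is a gain of −L dB): F_i = 10^(NF_i/10), G_i = 10^(G_i,dB/10)
  Stage 1: F_1 = 10^(2.04/10) = 1.600, G_1 = 10^(−2.04/10) = 0.6252
  Stage 2: F_2 = 10^(0.747/10) = 1.188, G_2 = 10^(8.29/10) = 6.745
  Stage 3: F_3 = 10^(6.17/10) = 4.140, G_3 = 10^(−6.17/10) = 0.2415
  Stage 4: F_4 = 10^(7.10/10) = 5.129, G_4 = 10^(19.6/10) = 91.20
Friis cascade:
  F = 1.600 + (1.188 − 1)/0.6252 + (4.140 − 1)/4.217 + (5.129 − 1)/1.019 = 6.698
NF = 10 log₁₀(6.698) = 8.26 dB

8.26 dB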